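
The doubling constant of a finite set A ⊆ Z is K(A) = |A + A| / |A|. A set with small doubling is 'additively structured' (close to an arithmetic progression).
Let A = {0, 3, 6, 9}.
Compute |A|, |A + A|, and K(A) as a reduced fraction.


|A| = 4.
Compute A + A by enumerating all 16 pairs.
A + A = {0, 3, 6, 9, 12, 15, 18}, so |A + A| = 7.
K = |A + A| / |A| = 7/4 (already in lowest terms) ≈ 1.7500.
Reference: AP of size 4 gives K = 7/4 ≈ 1.7500; a fully generic set of size 4 gives K ≈ 2.5000.

|A| = 4, |A + A| = 7, K = 7/4.


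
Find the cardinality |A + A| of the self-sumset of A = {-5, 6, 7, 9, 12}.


A + A = {a + a' : a, a' ∈ A}; |A| = 5.
General bounds: 2|A| - 1 ≤ |A + A| ≤ |A|(|A|+1)/2, i.e. 9 ≤ |A + A| ≤ 15.
Lower bound 2|A|-1 is attained iff A is an arithmetic progression.
Enumerate sums a + a' for a ≤ a' (symmetric, so this suffices):
a = -5: -5+-5=-10, -5+6=1, -5+7=2, -5+9=4, -5+12=7
a = 6: 6+6=12, 6+7=13, 6+9=15, 6+12=18
a = 7: 7+7=14, 7+9=16, 7+12=19
a = 9: 9+9=18, 9+12=21
a = 12: 12+12=24
Distinct sums: {-10, 1, 2, 4, 7, 12, 13, 14, 15, 16, 18, 19, 21, 24}
|A + A| = 14

|A + A| = 14


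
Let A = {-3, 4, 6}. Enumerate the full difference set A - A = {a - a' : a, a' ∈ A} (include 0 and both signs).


A - A = {a - a' : a, a' ∈ A}.
Compute a - a' for each ordered pair (a, a'):
a = -3: -3--3=0, -3-4=-7, -3-6=-9
a = 4: 4--3=7, 4-4=0, 4-6=-2
a = 6: 6--3=9, 6-4=2, 6-6=0
Collecting distinct values (and noting 0 appears from a-a):
A - A = {-9, -7, -2, 0, 2, 7, 9}
|A - A| = 7

A - A = {-9, -7, -2, 0, 2, 7, 9}


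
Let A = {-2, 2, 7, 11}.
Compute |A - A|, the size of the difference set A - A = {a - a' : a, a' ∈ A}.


A - A = {a - a' : a, a' ∈ A}; |A| = 4.
Bounds: 2|A|-1 ≤ |A - A| ≤ |A|² - |A| + 1, i.e. 7 ≤ |A - A| ≤ 13.
Note: 0 ∈ A - A always (from a - a). The set is symmetric: if d ∈ A - A then -d ∈ A - A.
Enumerate nonzero differences d = a - a' with a > a' (then include -d):
Positive differences: {4, 5, 9, 13}
Full difference set: {0} ∪ (positive diffs) ∪ (negative diffs).
|A - A| = 1 + 2·4 = 9 (matches direct enumeration: 9).

|A - A| = 9


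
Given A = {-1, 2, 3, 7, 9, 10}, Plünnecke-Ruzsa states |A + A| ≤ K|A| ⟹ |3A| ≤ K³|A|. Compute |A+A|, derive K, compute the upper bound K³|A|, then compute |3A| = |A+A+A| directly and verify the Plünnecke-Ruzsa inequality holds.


|A| = 6.
Step 1: Compute A + A by enumerating all 36 pairs.
A + A = {-2, 1, 2, 4, 5, 6, 8, 9, 10, 11, 12, 13, 14, 16, 17, 18, 19, 20}, so |A + A| = 18.
Step 2: Doubling constant K = |A + A|/|A| = 18/6 = 18/6 ≈ 3.0000.
Step 3: Plünnecke-Ruzsa gives |3A| ≤ K³·|A| = (3.0000)³ · 6 ≈ 162.0000.
Step 4: Compute 3A = A + A + A directly by enumerating all triples (a,b,c) ∈ A³; |3A| = 31.
Step 5: Check 31 ≤ 162.0000? Yes ✓.

K = 18/6, Plünnecke-Ruzsa bound K³|A| ≈ 162.0000, |3A| = 31, inequality holds.


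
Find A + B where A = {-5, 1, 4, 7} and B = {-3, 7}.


A + B = {a + b : a ∈ A, b ∈ B}.
Enumerate all |A|·|B| = 4·2 = 8 pairs (a, b) and collect distinct sums.
a = -5: -5+-3=-8, -5+7=2
a = 1: 1+-3=-2, 1+7=8
a = 4: 4+-3=1, 4+7=11
a = 7: 7+-3=4, 7+7=14
Collecting distinct sums: A + B = {-8, -2, 1, 2, 4, 8, 11, 14}
|A + B| = 8

A + B = {-8, -2, 1, 2, 4, 8, 11, 14}


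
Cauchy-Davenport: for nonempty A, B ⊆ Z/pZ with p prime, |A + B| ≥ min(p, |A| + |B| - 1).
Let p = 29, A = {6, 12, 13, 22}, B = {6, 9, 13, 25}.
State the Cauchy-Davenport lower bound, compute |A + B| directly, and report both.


Cauchy-Davenport: |A + B| ≥ min(p, |A| + |B| - 1) for A, B nonempty in Z/pZ.
|A| = 4, |B| = 4, p = 29.
CD lower bound = min(29, 4 + 4 - 1) = min(29, 7) = 7.
Compute A + B mod 29 directly:
a = 6: 6+6=12, 6+9=15, 6+13=19, 6+25=2
a = 12: 12+6=18, 12+9=21, 12+13=25, 12+25=8
a = 13: 13+6=19, 13+9=22, 13+13=26, 13+25=9
a = 22: 22+6=28, 22+9=2, 22+13=6, 22+25=18
A + B = {2, 6, 8, 9, 12, 15, 18, 19, 21, 22, 25, 26, 28}, so |A + B| = 13.
Verify: 13 ≥ 7? Yes ✓.

CD lower bound = 7, actual |A + B| = 13.


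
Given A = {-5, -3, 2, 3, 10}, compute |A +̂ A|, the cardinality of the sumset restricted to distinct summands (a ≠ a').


Restricted sumset: A +̂ A = {a + a' : a ∈ A, a' ∈ A, a ≠ a'}.
Equivalently, take A + A and drop any sum 2a that is achievable ONLY as a + a for a ∈ A (i.e. sums representable only with equal summands).
Enumerate pairs (a, a') with a < a' (symmetric, so each unordered pair gives one sum; this covers all a ≠ a'):
  -5 + -3 = -8
  -5 + 2 = -3
  -5 + 3 = -2
  -5 + 10 = 5
  -3 + 2 = -1
  -3 + 3 = 0
  -3 + 10 = 7
  2 + 3 = 5
  2 + 10 = 12
  3 + 10 = 13
Collected distinct sums: {-8, -3, -2, -1, 0, 5, 7, 12, 13}
|A +̂ A| = 9
(Reference bound: |A +̂ A| ≥ 2|A| - 3 for |A| ≥ 2, with |A| = 5 giving ≥ 7.)

|A +̂ A| = 9


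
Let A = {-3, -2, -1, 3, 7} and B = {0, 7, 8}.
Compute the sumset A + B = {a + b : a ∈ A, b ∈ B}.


A + B = {a + b : a ∈ A, b ∈ B}.
Enumerate all |A|·|B| = 5·3 = 15 pairs (a, b) and collect distinct sums.
a = -3: -3+0=-3, -3+7=4, -3+8=5
a = -2: -2+0=-2, -2+7=5, -2+8=6
a = -1: -1+0=-1, -1+7=6, -1+8=7
a = 3: 3+0=3, 3+7=10, 3+8=11
a = 7: 7+0=7, 7+7=14, 7+8=15
Collecting distinct sums: A + B = {-3, -2, -1, 3, 4, 5, 6, 7, 10, 11, 14, 15}
|A + B| = 12

A + B = {-3, -2, -1, 3, 4, 5, 6, 7, 10, 11, 14, 15}


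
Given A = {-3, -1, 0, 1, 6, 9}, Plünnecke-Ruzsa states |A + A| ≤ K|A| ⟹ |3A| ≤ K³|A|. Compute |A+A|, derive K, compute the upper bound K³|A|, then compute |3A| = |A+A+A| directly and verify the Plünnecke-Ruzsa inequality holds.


|A| = 6.
Step 1: Compute A + A by enumerating all 36 pairs.
A + A = {-6, -4, -3, -2, -1, 0, 1, 2, 3, 5, 6, 7, 8, 9, 10, 12, 15, 18}, so |A + A| = 18.
Step 2: Doubling constant K = |A + A|/|A| = 18/6 = 18/6 ≈ 3.0000.
Step 3: Plünnecke-Ruzsa gives |3A| ≤ K³·|A| = (3.0000)³ · 6 ≈ 162.0000.
Step 4: Compute 3A = A + A + A directly by enumerating all triples (a,b,c) ∈ A³; |3A| = 31.
Step 5: Check 31 ≤ 162.0000? Yes ✓.

K = 18/6, Plünnecke-Ruzsa bound K³|A| ≈ 162.0000, |3A| = 31, inequality holds.


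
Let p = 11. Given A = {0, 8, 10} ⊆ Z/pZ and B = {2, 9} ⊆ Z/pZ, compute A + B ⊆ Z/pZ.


Work in Z/11Z: reduce every sum a + b modulo 11.
Enumerate all 6 pairs:
a = 0: 0+2=2, 0+9=9
a = 8: 8+2=10, 8+9=6
a = 10: 10+2=1, 10+9=8
Distinct residues collected: {1, 2, 6, 8, 9, 10}
|A + B| = 6 (out of 11 total residues).

A + B = {1, 2, 6, 8, 9, 10}


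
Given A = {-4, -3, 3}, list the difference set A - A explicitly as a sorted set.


A - A = {a - a' : a, a' ∈ A}.
Compute a - a' for each ordered pair (a, a'):
a = -4: -4--4=0, -4--3=-1, -4-3=-7
a = -3: -3--4=1, -3--3=0, -3-3=-6
a = 3: 3--4=7, 3--3=6, 3-3=0
Collecting distinct values (and noting 0 appears from a-a):
A - A = {-7, -6, -1, 0, 1, 6, 7}
|A - A| = 7

A - A = {-7, -6, -1, 0, 1, 6, 7}


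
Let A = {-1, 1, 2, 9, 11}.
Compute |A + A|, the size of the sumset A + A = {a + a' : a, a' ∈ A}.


A + A = {a + a' : a, a' ∈ A}; |A| = 5.
General bounds: 2|A| - 1 ≤ |A + A| ≤ |A|(|A|+1)/2, i.e. 9 ≤ |A + A| ≤ 15.
Lower bound 2|A|-1 is attained iff A is an arithmetic progression.
Enumerate sums a + a' for a ≤ a' (symmetric, so this suffices):
a = -1: -1+-1=-2, -1+1=0, -1+2=1, -1+9=8, -1+11=10
a = 1: 1+1=2, 1+2=3, 1+9=10, 1+11=12
a = 2: 2+2=4, 2+9=11, 2+11=13
a = 9: 9+9=18, 9+11=20
a = 11: 11+11=22
Distinct sums: {-2, 0, 1, 2, 3, 4, 8, 10, 11, 12, 13, 18, 20, 22}
|A + A| = 14

|A + A| = 14


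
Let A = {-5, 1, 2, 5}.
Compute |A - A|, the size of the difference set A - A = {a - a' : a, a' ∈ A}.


A - A = {a - a' : a, a' ∈ A}; |A| = 4.
Bounds: 2|A|-1 ≤ |A - A| ≤ |A|² - |A| + 1, i.e. 7 ≤ |A - A| ≤ 13.
Note: 0 ∈ A - A always (from a - a). The set is symmetric: if d ∈ A - A then -d ∈ A - A.
Enumerate nonzero differences d = a - a' with a > a' (then include -d):
Positive differences: {1, 3, 4, 6, 7, 10}
Full difference set: {0} ∪ (positive diffs) ∪ (negative diffs).
|A - A| = 1 + 2·6 = 13 (matches direct enumeration: 13).

|A - A| = 13


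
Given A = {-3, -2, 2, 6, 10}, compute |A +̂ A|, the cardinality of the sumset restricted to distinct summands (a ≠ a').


Restricted sumset: A +̂ A = {a + a' : a ∈ A, a' ∈ A, a ≠ a'}.
Equivalently, take A + A and drop any sum 2a that is achievable ONLY as a + a for a ∈ A (i.e. sums representable only with equal summands).
Enumerate pairs (a, a') with a < a' (symmetric, so each unordered pair gives one sum; this covers all a ≠ a'):
  -3 + -2 = -5
  -3 + 2 = -1
  -3 + 6 = 3
  -3 + 10 = 7
  -2 + 2 = 0
  -2 + 6 = 4
  -2 + 10 = 8
  2 + 6 = 8
  2 + 10 = 12
  6 + 10 = 16
Collected distinct sums: {-5, -1, 0, 3, 4, 7, 8, 12, 16}
|A +̂ A| = 9
(Reference bound: |A +̂ A| ≥ 2|A| - 3 for |A| ≥ 2, with |A| = 5 giving ≥ 7.)

|A +̂ A| = 9


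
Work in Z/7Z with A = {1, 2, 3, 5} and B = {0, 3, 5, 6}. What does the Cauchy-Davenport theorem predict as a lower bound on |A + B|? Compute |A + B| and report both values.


Cauchy-Davenport: |A + B| ≥ min(p, |A| + |B| - 1) for A, B nonempty in Z/pZ.
|A| = 4, |B| = 4, p = 7.
CD lower bound = min(7, 4 + 4 - 1) = min(7, 7) = 7.
Compute A + B mod 7 directly:
a = 1: 1+0=1, 1+3=4, 1+5=6, 1+6=0
a = 2: 2+0=2, 2+3=5, 2+5=0, 2+6=1
a = 3: 3+0=3, 3+3=6, 3+5=1, 3+6=2
a = 5: 5+0=5, 5+3=1, 5+5=3, 5+6=4
A + B = {0, 1, 2, 3, 4, 5, 6}, so |A + B| = 7.
Verify: 7 ≥ 7? Yes ✓.

CD lower bound = 7, actual |A + B| = 7.


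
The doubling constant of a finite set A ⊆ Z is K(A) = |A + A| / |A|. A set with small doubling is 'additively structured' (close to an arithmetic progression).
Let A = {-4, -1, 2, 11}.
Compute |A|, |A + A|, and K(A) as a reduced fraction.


|A| = 4.
Compute A + A by enumerating all 16 pairs.
A + A = {-8, -5, -2, 1, 4, 7, 10, 13, 22}, so |A + A| = 9.
K = |A + A| / |A| = 9/4 (already in lowest terms) ≈ 2.2500.
Reference: AP of size 4 gives K = 7/4 ≈ 1.7500; a fully generic set of size 4 gives K ≈ 2.5000.

|A| = 4, |A + A| = 9, K = 9/4.


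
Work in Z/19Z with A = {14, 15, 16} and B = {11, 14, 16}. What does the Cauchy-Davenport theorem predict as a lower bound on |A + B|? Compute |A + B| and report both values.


Cauchy-Davenport: |A + B| ≥ min(p, |A| + |B| - 1) for A, B nonempty in Z/pZ.
|A| = 3, |B| = 3, p = 19.
CD lower bound = min(19, 3 + 3 - 1) = min(19, 5) = 5.
Compute A + B mod 19 directly:
a = 14: 14+11=6, 14+14=9, 14+16=11
a = 15: 15+11=7, 15+14=10, 15+16=12
a = 16: 16+11=8, 16+14=11, 16+16=13
A + B = {6, 7, 8, 9, 10, 11, 12, 13}, so |A + B| = 8.
Verify: 8 ≥ 5? Yes ✓.

CD lower bound = 5, actual |A + B| = 8.


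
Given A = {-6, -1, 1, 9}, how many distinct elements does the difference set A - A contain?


A - A = {a - a' : a, a' ∈ A}; |A| = 4.
Bounds: 2|A|-1 ≤ |A - A| ≤ |A|² - |A| + 1, i.e. 7 ≤ |A - A| ≤ 13.
Note: 0 ∈ A - A always (from a - a). The set is symmetric: if d ∈ A - A then -d ∈ A - A.
Enumerate nonzero differences d = a - a' with a > a' (then include -d):
Positive differences: {2, 5, 7, 8, 10, 15}
Full difference set: {0} ∪ (positive diffs) ∪ (negative diffs).
|A - A| = 1 + 2·6 = 13 (matches direct enumeration: 13).

|A - A| = 13


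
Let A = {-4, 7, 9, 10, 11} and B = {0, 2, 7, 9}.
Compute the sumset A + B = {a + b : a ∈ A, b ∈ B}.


A + B = {a + b : a ∈ A, b ∈ B}.
Enumerate all |A|·|B| = 5·4 = 20 pairs (a, b) and collect distinct sums.
a = -4: -4+0=-4, -4+2=-2, -4+7=3, -4+9=5
a = 7: 7+0=7, 7+2=9, 7+7=14, 7+9=16
a = 9: 9+0=9, 9+2=11, 9+7=16, 9+9=18
a = 10: 10+0=10, 10+2=12, 10+7=17, 10+9=19
a = 11: 11+0=11, 11+2=13, 11+7=18, 11+9=20
Collecting distinct sums: A + B = {-4, -2, 3, 5, 7, 9, 10, 11, 12, 13, 14, 16, 17, 18, 19, 20}
|A + B| = 16

A + B = {-4, -2, 3, 5, 7, 9, 10, 11, 12, 13, 14, 16, 17, 18, 19, 20}


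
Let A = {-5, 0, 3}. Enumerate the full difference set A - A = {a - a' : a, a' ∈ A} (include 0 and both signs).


A - A = {a - a' : a, a' ∈ A}.
Compute a - a' for each ordered pair (a, a'):
a = -5: -5--5=0, -5-0=-5, -5-3=-8
a = 0: 0--5=5, 0-0=0, 0-3=-3
a = 3: 3--5=8, 3-0=3, 3-3=0
Collecting distinct values (and noting 0 appears from a-a):
A - A = {-8, -5, -3, 0, 3, 5, 8}
|A - A| = 7

A - A = {-8, -5, -3, 0, 3, 5, 8}


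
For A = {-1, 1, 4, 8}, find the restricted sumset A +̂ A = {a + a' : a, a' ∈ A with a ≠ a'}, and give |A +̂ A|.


Restricted sumset: A +̂ A = {a + a' : a ∈ A, a' ∈ A, a ≠ a'}.
Equivalently, take A + A and drop any sum 2a that is achievable ONLY as a + a for a ∈ A (i.e. sums representable only with equal summands).
Enumerate pairs (a, a') with a < a' (symmetric, so each unordered pair gives one sum; this covers all a ≠ a'):
  -1 + 1 = 0
  -1 + 4 = 3
  -1 + 8 = 7
  1 + 4 = 5
  1 + 8 = 9
  4 + 8 = 12
Collected distinct sums: {0, 3, 5, 7, 9, 12}
|A +̂ A| = 6
(Reference bound: |A +̂ A| ≥ 2|A| - 3 for |A| ≥ 2, with |A| = 4 giving ≥ 5.)

|A +̂ A| = 6


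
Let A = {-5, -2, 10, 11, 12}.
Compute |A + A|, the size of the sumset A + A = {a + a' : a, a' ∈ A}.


A + A = {a + a' : a, a' ∈ A}; |A| = 5.
General bounds: 2|A| - 1 ≤ |A + A| ≤ |A|(|A|+1)/2, i.e. 9 ≤ |A + A| ≤ 15.
Lower bound 2|A|-1 is attained iff A is an arithmetic progression.
Enumerate sums a + a' for a ≤ a' (symmetric, so this suffices):
a = -5: -5+-5=-10, -5+-2=-7, -5+10=5, -5+11=6, -5+12=7
a = -2: -2+-2=-4, -2+10=8, -2+11=9, -2+12=10
a = 10: 10+10=20, 10+11=21, 10+12=22
a = 11: 11+11=22, 11+12=23
a = 12: 12+12=24
Distinct sums: {-10, -7, -4, 5, 6, 7, 8, 9, 10, 20, 21, 22, 23, 24}
|A + A| = 14

|A + A| = 14


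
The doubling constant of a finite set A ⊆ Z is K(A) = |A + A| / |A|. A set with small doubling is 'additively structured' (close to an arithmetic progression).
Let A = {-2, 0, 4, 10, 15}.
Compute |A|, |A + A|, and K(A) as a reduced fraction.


|A| = 5.
Compute A + A by enumerating all 25 pairs.
A + A = {-4, -2, 0, 2, 4, 8, 10, 13, 14, 15, 19, 20, 25, 30}, so |A + A| = 14.
K = |A + A| / |A| = 14/5 (already in lowest terms) ≈ 2.8000.
Reference: AP of size 5 gives K = 9/5 ≈ 1.8000; a fully generic set of size 5 gives K ≈ 3.0000.

|A| = 5, |A + A| = 14, K = 14/5.


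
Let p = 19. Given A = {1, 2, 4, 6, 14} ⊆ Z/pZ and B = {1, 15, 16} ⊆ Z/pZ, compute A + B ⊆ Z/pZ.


Work in Z/19Z: reduce every sum a + b modulo 19.
Enumerate all 15 pairs:
a = 1: 1+1=2, 1+15=16, 1+16=17
a = 2: 2+1=3, 2+15=17, 2+16=18
a = 4: 4+1=5, 4+15=0, 4+16=1
a = 6: 6+1=7, 6+15=2, 6+16=3
a = 14: 14+1=15, 14+15=10, 14+16=11
Distinct residues collected: {0, 1, 2, 3, 5, 7, 10, 11, 15, 16, 17, 18}
|A + B| = 12 (out of 19 total residues).

A + B = {0, 1, 2, 3, 5, 7, 10, 11, 15, 16, 17, 18}


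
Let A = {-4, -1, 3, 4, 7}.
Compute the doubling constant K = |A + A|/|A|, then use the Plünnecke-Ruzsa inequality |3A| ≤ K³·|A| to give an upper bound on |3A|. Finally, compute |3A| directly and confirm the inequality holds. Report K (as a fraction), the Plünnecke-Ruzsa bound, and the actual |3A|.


|A| = 5.
Step 1: Compute A + A by enumerating all 25 pairs.
A + A = {-8, -5, -2, -1, 0, 2, 3, 6, 7, 8, 10, 11, 14}, so |A + A| = 13.
Step 2: Doubling constant K = |A + A|/|A| = 13/5 = 13/5 ≈ 2.6000.
Step 3: Plünnecke-Ruzsa gives |3A| ≤ K³·|A| = (2.6000)³ · 5 ≈ 87.8800.
Step 4: Compute 3A = A + A + A directly by enumerating all triples (a,b,c) ∈ A³; |3A| = 25.
Step 5: Check 25 ≤ 87.8800? Yes ✓.

K = 13/5, Plünnecke-Ruzsa bound K³|A| ≈ 87.8800, |3A| = 25, inequality holds.


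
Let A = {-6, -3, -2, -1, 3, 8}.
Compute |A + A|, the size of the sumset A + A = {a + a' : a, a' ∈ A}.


A + A = {a + a' : a, a' ∈ A}; |A| = 6.
General bounds: 2|A| - 1 ≤ |A + A| ≤ |A|(|A|+1)/2, i.e. 11 ≤ |A + A| ≤ 21.
Lower bound 2|A|-1 is attained iff A is an arithmetic progression.
Enumerate sums a + a' for a ≤ a' (symmetric, so this suffices):
a = -6: -6+-6=-12, -6+-3=-9, -6+-2=-8, -6+-1=-7, -6+3=-3, -6+8=2
a = -3: -3+-3=-6, -3+-2=-5, -3+-1=-4, -3+3=0, -3+8=5
a = -2: -2+-2=-4, -2+-1=-3, -2+3=1, -2+8=6
a = -1: -1+-1=-2, -1+3=2, -1+8=7
a = 3: 3+3=6, 3+8=11
a = 8: 8+8=16
Distinct sums: {-12, -9, -8, -7, -6, -5, -4, -3, -2, 0, 1, 2, 5, 6, 7, 11, 16}
|A + A| = 17

|A + A| = 17


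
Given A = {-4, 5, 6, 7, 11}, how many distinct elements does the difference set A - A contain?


A - A = {a - a' : a, a' ∈ A}; |A| = 5.
Bounds: 2|A|-1 ≤ |A - A| ≤ |A|² - |A| + 1, i.e. 9 ≤ |A - A| ≤ 21.
Note: 0 ∈ A - A always (from a - a). The set is symmetric: if d ∈ A - A then -d ∈ A - A.
Enumerate nonzero differences d = a - a' with a > a' (then include -d):
Positive differences: {1, 2, 4, 5, 6, 9, 10, 11, 15}
Full difference set: {0} ∪ (positive diffs) ∪ (negative diffs).
|A - A| = 1 + 2·9 = 19 (matches direct enumeration: 19).

|A - A| = 19


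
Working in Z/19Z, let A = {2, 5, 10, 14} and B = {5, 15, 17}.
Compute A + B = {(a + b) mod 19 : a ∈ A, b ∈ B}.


Work in Z/19Z: reduce every sum a + b modulo 19.
Enumerate all 12 pairs:
a = 2: 2+5=7, 2+15=17, 2+17=0
a = 5: 5+5=10, 5+15=1, 5+17=3
a = 10: 10+5=15, 10+15=6, 10+17=8
a = 14: 14+5=0, 14+15=10, 14+17=12
Distinct residues collected: {0, 1, 3, 6, 7, 8, 10, 12, 15, 17}
|A + B| = 10 (out of 19 total residues).

A + B = {0, 1, 3, 6, 7, 8, 10, 12, 15, 17}


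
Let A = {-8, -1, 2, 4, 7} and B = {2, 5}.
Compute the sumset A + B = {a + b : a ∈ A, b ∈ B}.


A + B = {a + b : a ∈ A, b ∈ B}.
Enumerate all |A|·|B| = 5·2 = 10 pairs (a, b) and collect distinct sums.
a = -8: -8+2=-6, -8+5=-3
a = -1: -1+2=1, -1+5=4
a = 2: 2+2=4, 2+5=7
a = 4: 4+2=6, 4+5=9
a = 7: 7+2=9, 7+5=12
Collecting distinct sums: A + B = {-6, -3, 1, 4, 6, 7, 9, 12}
|A + B| = 8

A + B = {-6, -3, 1, 4, 6, 7, 9, 12}


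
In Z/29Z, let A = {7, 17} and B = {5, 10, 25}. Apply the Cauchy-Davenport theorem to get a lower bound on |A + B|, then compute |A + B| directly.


Cauchy-Davenport: |A + B| ≥ min(p, |A| + |B| - 1) for A, B nonempty in Z/pZ.
|A| = 2, |B| = 3, p = 29.
CD lower bound = min(29, 2 + 3 - 1) = min(29, 4) = 4.
Compute A + B mod 29 directly:
a = 7: 7+5=12, 7+10=17, 7+25=3
a = 17: 17+5=22, 17+10=27, 17+25=13
A + B = {3, 12, 13, 17, 22, 27}, so |A + B| = 6.
Verify: 6 ≥ 4? Yes ✓.

CD lower bound = 4, actual |A + B| = 6.


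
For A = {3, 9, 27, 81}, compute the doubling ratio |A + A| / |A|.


|A| = 4.
Compute A + A by enumerating all 16 pairs.
A + A = {6, 12, 18, 30, 36, 54, 84, 90, 108, 162}, so |A + A| = 10.
K = |A + A| / |A| = 10/4 = 5/2 ≈ 2.5000.
Reference: AP of size 4 gives K = 7/4 ≈ 1.7500; a fully generic set of size 4 gives K ≈ 2.5000.

|A| = 4, |A + A| = 10, K = 10/4 = 5/2.


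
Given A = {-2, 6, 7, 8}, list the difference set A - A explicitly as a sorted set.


A - A = {a - a' : a, a' ∈ A}.
Compute a - a' for each ordered pair (a, a'):
a = -2: -2--2=0, -2-6=-8, -2-7=-9, -2-8=-10
a = 6: 6--2=8, 6-6=0, 6-7=-1, 6-8=-2
a = 7: 7--2=9, 7-6=1, 7-7=0, 7-8=-1
a = 8: 8--2=10, 8-6=2, 8-7=1, 8-8=0
Collecting distinct values (and noting 0 appears from a-a):
A - A = {-10, -9, -8, -2, -1, 0, 1, 2, 8, 9, 10}
|A - A| = 11

A - A = {-10, -9, -8, -2, -1, 0, 1, 2, 8, 9, 10}


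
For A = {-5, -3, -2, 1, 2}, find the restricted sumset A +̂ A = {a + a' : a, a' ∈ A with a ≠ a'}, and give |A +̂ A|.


Restricted sumset: A +̂ A = {a + a' : a ∈ A, a' ∈ A, a ≠ a'}.
Equivalently, take A + A and drop any sum 2a that is achievable ONLY as a + a for a ∈ A (i.e. sums representable only with equal summands).
Enumerate pairs (a, a') with a < a' (symmetric, so each unordered pair gives one sum; this covers all a ≠ a'):
  -5 + -3 = -8
  -5 + -2 = -7
  -5 + 1 = -4
  -5 + 2 = -3
  -3 + -2 = -5
  -3 + 1 = -2
  -3 + 2 = -1
  -2 + 1 = -1
  -2 + 2 = 0
  1 + 2 = 3
Collected distinct sums: {-8, -7, -5, -4, -3, -2, -1, 0, 3}
|A +̂ A| = 9
(Reference bound: |A +̂ A| ≥ 2|A| - 3 for |A| ≥ 2, with |A| = 5 giving ≥ 7.)

|A +̂ A| = 9


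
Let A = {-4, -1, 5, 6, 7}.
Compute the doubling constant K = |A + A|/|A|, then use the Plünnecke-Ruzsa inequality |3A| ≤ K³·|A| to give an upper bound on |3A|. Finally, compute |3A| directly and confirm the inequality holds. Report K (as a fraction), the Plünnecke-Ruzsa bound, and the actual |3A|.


|A| = 5.
Step 1: Compute A + A by enumerating all 25 pairs.
A + A = {-8, -5, -2, 1, 2, 3, 4, 5, 6, 10, 11, 12, 13, 14}, so |A + A| = 14.
Step 2: Doubling constant K = |A + A|/|A| = 14/5 = 14/5 ≈ 2.8000.
Step 3: Plünnecke-Ruzsa gives |3A| ≤ K³·|A| = (2.8000)³ · 5 ≈ 109.7600.
Step 4: Compute 3A = A + A + A directly by enumerating all triples (a,b,c) ∈ A³; |3A| = 27.
Step 5: Check 27 ≤ 109.7600? Yes ✓.

K = 14/5, Plünnecke-Ruzsa bound K³|A| ≈ 109.7600, |3A| = 27, inequality holds.


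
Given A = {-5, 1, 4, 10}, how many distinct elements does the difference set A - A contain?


A - A = {a - a' : a, a' ∈ A}; |A| = 4.
Bounds: 2|A|-1 ≤ |A - A| ≤ |A|² - |A| + 1, i.e. 7 ≤ |A - A| ≤ 13.
Note: 0 ∈ A - A always (from a - a). The set is symmetric: if d ∈ A - A then -d ∈ A - A.
Enumerate nonzero differences d = a - a' with a > a' (then include -d):
Positive differences: {3, 6, 9, 15}
Full difference set: {0} ∪ (positive diffs) ∪ (negative diffs).
|A - A| = 1 + 2·4 = 9 (matches direct enumeration: 9).

|A - A| = 9


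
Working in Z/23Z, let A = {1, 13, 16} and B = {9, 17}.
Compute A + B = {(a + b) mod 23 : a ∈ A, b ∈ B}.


Work in Z/23Z: reduce every sum a + b modulo 23.
Enumerate all 6 pairs:
a = 1: 1+9=10, 1+17=18
a = 13: 13+9=22, 13+17=7
a = 16: 16+9=2, 16+17=10
Distinct residues collected: {2, 7, 10, 18, 22}
|A + B| = 5 (out of 23 total residues).

A + B = {2, 7, 10, 18, 22}


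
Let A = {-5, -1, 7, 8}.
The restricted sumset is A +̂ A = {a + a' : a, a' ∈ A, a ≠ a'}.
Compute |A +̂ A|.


Restricted sumset: A +̂ A = {a + a' : a ∈ A, a' ∈ A, a ≠ a'}.
Equivalently, take A + A and drop any sum 2a that is achievable ONLY as a + a for a ∈ A (i.e. sums representable only with equal summands).
Enumerate pairs (a, a') with a < a' (symmetric, so each unordered pair gives one sum; this covers all a ≠ a'):
  -5 + -1 = -6
  -5 + 7 = 2
  -5 + 8 = 3
  -1 + 7 = 6
  -1 + 8 = 7
  7 + 8 = 15
Collected distinct sums: {-6, 2, 3, 6, 7, 15}
|A +̂ A| = 6
(Reference bound: |A +̂ A| ≥ 2|A| - 3 for |A| ≥ 2, with |A| = 4 giving ≥ 5.)

|A +̂ A| = 6


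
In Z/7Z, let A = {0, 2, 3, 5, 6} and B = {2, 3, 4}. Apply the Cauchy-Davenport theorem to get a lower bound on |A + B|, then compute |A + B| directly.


Cauchy-Davenport: |A + B| ≥ min(p, |A| + |B| - 1) for A, B nonempty in Z/pZ.
|A| = 5, |B| = 3, p = 7.
CD lower bound = min(7, 5 + 3 - 1) = min(7, 7) = 7.
Compute A + B mod 7 directly:
a = 0: 0+2=2, 0+3=3, 0+4=4
a = 2: 2+2=4, 2+3=5, 2+4=6
a = 3: 3+2=5, 3+3=6, 3+4=0
a = 5: 5+2=0, 5+3=1, 5+4=2
a = 6: 6+2=1, 6+3=2, 6+4=3
A + B = {0, 1, 2, 3, 4, 5, 6}, so |A + B| = 7.
Verify: 7 ≥ 7? Yes ✓.

CD lower bound = 7, actual |A + B| = 7.


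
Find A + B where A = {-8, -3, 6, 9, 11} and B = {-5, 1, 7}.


A + B = {a + b : a ∈ A, b ∈ B}.
Enumerate all |A|·|B| = 5·3 = 15 pairs (a, b) and collect distinct sums.
a = -8: -8+-5=-13, -8+1=-7, -8+7=-1
a = -3: -3+-5=-8, -3+1=-2, -3+7=4
a = 6: 6+-5=1, 6+1=7, 6+7=13
a = 9: 9+-5=4, 9+1=10, 9+7=16
a = 11: 11+-5=6, 11+1=12, 11+7=18
Collecting distinct sums: A + B = {-13, -8, -7, -2, -1, 1, 4, 6, 7, 10, 12, 13, 16, 18}
|A + B| = 14

A + B = {-13, -8, -7, -2, -1, 1, 4, 6, 7, 10, 12, 13, 16, 18}


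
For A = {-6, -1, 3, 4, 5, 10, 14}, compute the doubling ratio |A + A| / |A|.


|A| = 7.
Compute A + A by enumerating all 49 pairs.
A + A = {-12, -7, -3, -2, -1, 2, 3, 4, 6, 7, 8, 9, 10, 13, 14, 15, 17, 18, 19, 20, 24, 28}, so |A + A| = 22.
K = |A + A| / |A| = 22/7 (already in lowest terms) ≈ 3.1429.
Reference: AP of size 7 gives K = 13/7 ≈ 1.8571; a fully generic set of size 7 gives K ≈ 4.0000.

|A| = 7, |A + A| = 22, K = 22/7.


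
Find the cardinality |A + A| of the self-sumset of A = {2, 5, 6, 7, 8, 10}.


A + A = {a + a' : a, a' ∈ A}; |A| = 6.
General bounds: 2|A| - 1 ≤ |A + A| ≤ |A|(|A|+1)/2, i.e. 11 ≤ |A + A| ≤ 21.
Lower bound 2|A|-1 is attained iff A is an arithmetic progression.
Enumerate sums a + a' for a ≤ a' (symmetric, so this suffices):
a = 2: 2+2=4, 2+5=7, 2+6=8, 2+7=9, 2+8=10, 2+10=12
a = 5: 5+5=10, 5+6=11, 5+7=12, 5+8=13, 5+10=15
a = 6: 6+6=12, 6+7=13, 6+8=14, 6+10=16
a = 7: 7+7=14, 7+8=15, 7+10=17
a = 8: 8+8=16, 8+10=18
a = 10: 10+10=20
Distinct sums: {4, 7, 8, 9, 10, 11, 12, 13, 14, 15, 16, 17, 18, 20}
|A + A| = 14

|A + A| = 14


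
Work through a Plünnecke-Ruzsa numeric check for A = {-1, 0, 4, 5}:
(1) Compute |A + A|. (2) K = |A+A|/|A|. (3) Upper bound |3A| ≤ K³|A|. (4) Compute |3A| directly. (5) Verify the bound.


|A| = 4.
Step 1: Compute A + A by enumerating all 16 pairs.
A + A = {-2, -1, 0, 3, 4, 5, 8, 9, 10}, so |A + A| = 9.
Step 2: Doubling constant K = |A + A|/|A| = 9/4 = 9/4 ≈ 2.2500.
Step 3: Plünnecke-Ruzsa gives |3A| ≤ K³·|A| = (2.2500)³ · 4 ≈ 45.5625.
Step 4: Compute 3A = A + A + A directly by enumerating all triples (a,b,c) ∈ A³; |3A| = 16.
Step 5: Check 16 ≤ 45.5625? Yes ✓.

K = 9/4, Plünnecke-Ruzsa bound K³|A| ≈ 45.5625, |3A| = 16, inequality holds.


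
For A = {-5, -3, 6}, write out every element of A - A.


A - A = {a - a' : a, a' ∈ A}.
Compute a - a' for each ordered pair (a, a'):
a = -5: -5--5=0, -5--3=-2, -5-6=-11
a = -3: -3--5=2, -3--3=0, -3-6=-9
a = 6: 6--5=11, 6--3=9, 6-6=0
Collecting distinct values (and noting 0 appears from a-a):
A - A = {-11, -9, -2, 0, 2, 9, 11}
|A - A| = 7

A - A = {-11, -9, -2, 0, 2, 9, 11}


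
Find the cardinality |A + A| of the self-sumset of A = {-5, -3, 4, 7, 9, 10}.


A + A = {a + a' : a, a' ∈ A}; |A| = 6.
General bounds: 2|A| - 1 ≤ |A + A| ≤ |A|(|A|+1)/2, i.e. 11 ≤ |A + A| ≤ 21.
Lower bound 2|A|-1 is attained iff A is an arithmetic progression.
Enumerate sums a + a' for a ≤ a' (symmetric, so this suffices):
a = -5: -5+-5=-10, -5+-3=-8, -5+4=-1, -5+7=2, -5+9=4, -5+10=5
a = -3: -3+-3=-6, -3+4=1, -3+7=4, -3+9=6, -3+10=7
a = 4: 4+4=8, 4+7=11, 4+9=13, 4+10=14
a = 7: 7+7=14, 7+9=16, 7+10=17
a = 9: 9+9=18, 9+10=19
a = 10: 10+10=20
Distinct sums: {-10, -8, -6, -1, 1, 2, 4, 5, 6, 7, 8, 11, 13, 14, 16, 17, 18, 19, 20}
|A + A| = 19

|A + A| = 19


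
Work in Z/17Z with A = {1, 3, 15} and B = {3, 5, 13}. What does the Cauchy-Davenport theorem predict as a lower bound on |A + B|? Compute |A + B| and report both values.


Cauchy-Davenport: |A + B| ≥ min(p, |A| + |B| - 1) for A, B nonempty in Z/pZ.
|A| = 3, |B| = 3, p = 17.
CD lower bound = min(17, 3 + 3 - 1) = min(17, 5) = 5.
Compute A + B mod 17 directly:
a = 1: 1+3=4, 1+5=6, 1+13=14
a = 3: 3+3=6, 3+5=8, 3+13=16
a = 15: 15+3=1, 15+5=3, 15+13=11
A + B = {1, 3, 4, 6, 8, 11, 14, 16}, so |A + B| = 8.
Verify: 8 ≥ 5? Yes ✓.

CD lower bound = 5, actual |A + B| = 8.


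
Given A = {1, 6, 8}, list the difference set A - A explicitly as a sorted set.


A - A = {a - a' : a, a' ∈ A}.
Compute a - a' for each ordered pair (a, a'):
a = 1: 1-1=0, 1-6=-5, 1-8=-7
a = 6: 6-1=5, 6-6=0, 6-8=-2
a = 8: 8-1=7, 8-6=2, 8-8=0
Collecting distinct values (and noting 0 appears from a-a):
A - A = {-7, -5, -2, 0, 2, 5, 7}
|A - A| = 7

A - A = {-7, -5, -2, 0, 2, 5, 7}


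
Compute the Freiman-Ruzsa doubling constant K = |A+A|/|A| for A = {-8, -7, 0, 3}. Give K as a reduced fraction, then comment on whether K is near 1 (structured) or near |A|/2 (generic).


|A| = 4.
Compute A + A by enumerating all 16 pairs.
A + A = {-16, -15, -14, -8, -7, -5, -4, 0, 3, 6}, so |A + A| = 10.
K = |A + A| / |A| = 10/4 = 5/2 ≈ 2.5000.
Reference: AP of size 4 gives K = 7/4 ≈ 1.7500; a fully generic set of size 4 gives K ≈ 2.5000.

|A| = 4, |A + A| = 10, K = 10/4 = 5/2.


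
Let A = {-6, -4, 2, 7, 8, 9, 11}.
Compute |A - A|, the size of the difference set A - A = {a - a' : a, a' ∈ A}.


A - A = {a - a' : a, a' ∈ A}; |A| = 7.
Bounds: 2|A|-1 ≤ |A - A| ≤ |A|² - |A| + 1, i.e. 13 ≤ |A - A| ≤ 43.
Note: 0 ∈ A - A always (from a - a). The set is symmetric: if d ∈ A - A then -d ∈ A - A.
Enumerate nonzero differences d = a - a' with a > a' (then include -d):
Positive differences: {1, 2, 3, 4, 5, 6, 7, 8, 9, 11, 12, 13, 14, 15, 17}
Full difference set: {0} ∪ (positive diffs) ∪ (negative diffs).
|A - A| = 1 + 2·15 = 31 (matches direct enumeration: 31).

|A - A| = 31


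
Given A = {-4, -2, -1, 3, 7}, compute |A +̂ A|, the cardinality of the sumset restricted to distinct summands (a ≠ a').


Restricted sumset: A +̂ A = {a + a' : a ∈ A, a' ∈ A, a ≠ a'}.
Equivalently, take A + A and drop any sum 2a that is achievable ONLY as a + a for a ∈ A (i.e. sums representable only with equal summands).
Enumerate pairs (a, a') with a < a' (symmetric, so each unordered pair gives one sum; this covers all a ≠ a'):
  -4 + -2 = -6
  -4 + -1 = -5
  -4 + 3 = -1
  -4 + 7 = 3
  -2 + -1 = -3
  -2 + 3 = 1
  -2 + 7 = 5
  -1 + 3 = 2
  -1 + 7 = 6
  3 + 7 = 10
Collected distinct sums: {-6, -5, -3, -1, 1, 2, 3, 5, 6, 10}
|A +̂ A| = 10
(Reference bound: |A +̂ A| ≥ 2|A| - 3 for |A| ≥ 2, with |A| = 5 giving ≥ 7.)

|A +̂ A| = 10


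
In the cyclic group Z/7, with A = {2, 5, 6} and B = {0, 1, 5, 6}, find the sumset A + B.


Work in Z/7Z: reduce every sum a + b modulo 7.
Enumerate all 12 pairs:
a = 2: 2+0=2, 2+1=3, 2+5=0, 2+6=1
a = 5: 5+0=5, 5+1=6, 5+5=3, 5+6=4
a = 6: 6+0=6, 6+1=0, 6+5=4, 6+6=5
Distinct residues collected: {0, 1, 2, 3, 4, 5, 6}
|A + B| = 7 (out of 7 total residues).

A + B = {0, 1, 2, 3, 4, 5, 6}


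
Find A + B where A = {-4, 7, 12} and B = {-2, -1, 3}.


A + B = {a + b : a ∈ A, b ∈ B}.
Enumerate all |A|·|B| = 3·3 = 9 pairs (a, b) and collect distinct sums.
a = -4: -4+-2=-6, -4+-1=-5, -4+3=-1
a = 7: 7+-2=5, 7+-1=6, 7+3=10
a = 12: 12+-2=10, 12+-1=11, 12+3=15
Collecting distinct sums: A + B = {-6, -5, -1, 5, 6, 10, 11, 15}
|A + B| = 8

A + B = {-6, -5, -1, 5, 6, 10, 11, 15}


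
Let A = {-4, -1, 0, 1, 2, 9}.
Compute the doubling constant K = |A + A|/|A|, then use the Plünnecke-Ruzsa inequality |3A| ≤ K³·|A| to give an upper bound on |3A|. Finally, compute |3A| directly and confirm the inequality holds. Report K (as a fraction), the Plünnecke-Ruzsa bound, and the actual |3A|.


|A| = 6.
Step 1: Compute A + A by enumerating all 36 pairs.
A + A = {-8, -5, -4, -3, -2, -1, 0, 1, 2, 3, 4, 5, 8, 9, 10, 11, 18}, so |A + A| = 17.
Step 2: Doubling constant K = |A + A|/|A| = 17/6 = 17/6 ≈ 2.8333.
Step 3: Plünnecke-Ruzsa gives |3A| ≤ K³·|A| = (2.8333)³ · 6 ≈ 136.4722.
Step 4: Compute 3A = A + A + A directly by enumerating all triples (a,b,c) ∈ A³; |3A| = 30.
Step 5: Check 30 ≤ 136.4722? Yes ✓.

K = 17/6, Plünnecke-Ruzsa bound K³|A| ≈ 136.4722, |3A| = 30, inequality holds.


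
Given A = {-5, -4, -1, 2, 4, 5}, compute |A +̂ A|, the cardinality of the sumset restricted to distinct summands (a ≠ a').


Restricted sumset: A +̂ A = {a + a' : a ∈ A, a' ∈ A, a ≠ a'}.
Equivalently, take A + A and drop any sum 2a that is achievable ONLY as a + a for a ∈ A (i.e. sums representable only with equal summands).
Enumerate pairs (a, a') with a < a' (symmetric, so each unordered pair gives one sum; this covers all a ≠ a'):
  -5 + -4 = -9
  -5 + -1 = -6
  -5 + 2 = -3
  -5 + 4 = -1
  -5 + 5 = 0
  -4 + -1 = -5
  -4 + 2 = -2
  -4 + 4 = 0
  -4 + 5 = 1
  -1 + 2 = 1
  -1 + 4 = 3
  -1 + 5 = 4
  2 + 4 = 6
  2 + 5 = 7
  4 + 5 = 9
Collected distinct sums: {-9, -6, -5, -3, -2, -1, 0, 1, 3, 4, 6, 7, 9}
|A +̂ A| = 13
(Reference bound: |A +̂ A| ≥ 2|A| - 3 for |A| ≥ 2, with |A| = 6 giving ≥ 9.)

|A +̂ A| = 13


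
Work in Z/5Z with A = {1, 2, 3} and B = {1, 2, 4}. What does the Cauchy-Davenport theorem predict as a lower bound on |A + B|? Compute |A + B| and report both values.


Cauchy-Davenport: |A + B| ≥ min(p, |A| + |B| - 1) for A, B nonempty in Z/pZ.
|A| = 3, |B| = 3, p = 5.
CD lower bound = min(5, 3 + 3 - 1) = min(5, 5) = 5.
Compute A + B mod 5 directly:
a = 1: 1+1=2, 1+2=3, 1+4=0
a = 2: 2+1=3, 2+2=4, 2+4=1
a = 3: 3+1=4, 3+2=0, 3+4=2
A + B = {0, 1, 2, 3, 4}, so |A + B| = 5.
Verify: 5 ≥ 5? Yes ✓.

CD lower bound = 5, actual |A + B| = 5.


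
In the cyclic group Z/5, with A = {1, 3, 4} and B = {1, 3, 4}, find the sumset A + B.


Work in Z/5Z: reduce every sum a + b modulo 5.
Enumerate all 9 pairs:
a = 1: 1+1=2, 1+3=4, 1+4=0
a = 3: 3+1=4, 3+3=1, 3+4=2
a = 4: 4+1=0, 4+3=2, 4+4=3
Distinct residues collected: {0, 1, 2, 3, 4}
|A + B| = 5 (out of 5 total residues).

A + B = {0, 1, 2, 3, 4}


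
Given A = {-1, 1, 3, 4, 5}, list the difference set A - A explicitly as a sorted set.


A - A = {a - a' : a, a' ∈ A}.
Compute a - a' for each ordered pair (a, a'):
a = -1: -1--1=0, -1-1=-2, -1-3=-4, -1-4=-5, -1-5=-6
a = 1: 1--1=2, 1-1=0, 1-3=-2, 1-4=-3, 1-5=-4
a = 3: 3--1=4, 3-1=2, 3-3=0, 3-4=-1, 3-5=-2
a = 4: 4--1=5, 4-1=3, 4-3=1, 4-4=0, 4-5=-1
a = 5: 5--1=6, 5-1=4, 5-3=2, 5-4=1, 5-5=0
Collecting distinct values (and noting 0 appears from a-a):
A - A = {-6, -5, -4, -3, -2, -1, 0, 1, 2, 3, 4, 5, 6}
|A - A| = 13

A - A = {-6, -5, -4, -3, -2, -1, 0, 1, 2, 3, 4, 5, 6}


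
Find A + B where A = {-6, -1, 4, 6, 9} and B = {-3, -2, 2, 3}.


A + B = {a + b : a ∈ A, b ∈ B}.
Enumerate all |A|·|B| = 5·4 = 20 pairs (a, b) and collect distinct sums.
a = -6: -6+-3=-9, -6+-2=-8, -6+2=-4, -6+3=-3
a = -1: -1+-3=-4, -1+-2=-3, -1+2=1, -1+3=2
a = 4: 4+-3=1, 4+-2=2, 4+2=6, 4+3=7
a = 6: 6+-3=3, 6+-2=4, 6+2=8, 6+3=9
a = 9: 9+-3=6, 9+-2=7, 9+2=11, 9+3=12
Collecting distinct sums: A + B = {-9, -8, -4, -3, 1, 2, 3, 4, 6, 7, 8, 9, 11, 12}
|A + B| = 14

A + B = {-9, -8, -4, -3, 1, 2, 3, 4, 6, 7, 8, 9, 11, 12}


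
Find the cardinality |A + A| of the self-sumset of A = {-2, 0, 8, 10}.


A + A = {a + a' : a, a' ∈ A}; |A| = 4.
General bounds: 2|A| - 1 ≤ |A + A| ≤ |A|(|A|+1)/2, i.e. 7 ≤ |A + A| ≤ 10.
Lower bound 2|A|-1 is attained iff A is an arithmetic progression.
Enumerate sums a + a' for a ≤ a' (symmetric, so this suffices):
a = -2: -2+-2=-4, -2+0=-2, -2+8=6, -2+10=8
a = 0: 0+0=0, 0+8=8, 0+10=10
a = 8: 8+8=16, 8+10=18
a = 10: 10+10=20
Distinct sums: {-4, -2, 0, 6, 8, 10, 16, 18, 20}
|A + A| = 9

|A + A| = 9


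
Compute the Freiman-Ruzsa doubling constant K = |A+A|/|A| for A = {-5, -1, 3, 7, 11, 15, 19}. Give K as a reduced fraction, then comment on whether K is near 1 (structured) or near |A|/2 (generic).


|A| = 7.
Compute A + A by enumerating all 49 pairs.
A + A = {-10, -6, -2, 2, 6, 10, 14, 18, 22, 26, 30, 34, 38}, so |A + A| = 13.
K = |A + A| / |A| = 13/7 (already in lowest terms) ≈ 1.8571.
Reference: AP of size 7 gives K = 13/7 ≈ 1.8571; a fully generic set of size 7 gives K ≈ 4.0000.

|A| = 7, |A + A| = 13, K = 13/7.


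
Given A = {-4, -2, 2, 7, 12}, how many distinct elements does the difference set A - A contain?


A - A = {a - a' : a, a' ∈ A}; |A| = 5.
Bounds: 2|A|-1 ≤ |A - A| ≤ |A|² - |A| + 1, i.e. 9 ≤ |A - A| ≤ 21.
Note: 0 ∈ A - A always (from a - a). The set is symmetric: if d ∈ A - A then -d ∈ A - A.
Enumerate nonzero differences d = a - a' with a > a' (then include -d):
Positive differences: {2, 4, 5, 6, 9, 10, 11, 14, 16}
Full difference set: {0} ∪ (positive diffs) ∪ (negative diffs).
|A - A| = 1 + 2·9 = 19 (matches direct enumeration: 19).

|A - A| = 19


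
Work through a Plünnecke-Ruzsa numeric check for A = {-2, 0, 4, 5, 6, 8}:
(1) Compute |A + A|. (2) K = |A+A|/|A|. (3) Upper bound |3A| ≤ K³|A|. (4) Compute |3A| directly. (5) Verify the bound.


|A| = 6.
Step 1: Compute A + A by enumerating all 36 pairs.
A + A = {-4, -2, 0, 2, 3, 4, 5, 6, 8, 9, 10, 11, 12, 13, 14, 16}, so |A + A| = 16.
Step 2: Doubling constant K = |A + A|/|A| = 16/6 = 16/6 ≈ 2.6667.
Step 3: Plünnecke-Ruzsa gives |3A| ≤ K³·|A| = (2.6667)³ · 6 ≈ 113.7778.
Step 4: Compute 3A = A + A + A directly by enumerating all triples (a,b,c) ∈ A³; |3A| = 27.
Step 5: Check 27 ≤ 113.7778? Yes ✓.

K = 16/6, Plünnecke-Ruzsa bound K³|A| ≈ 113.7778, |3A| = 27, inequality holds.


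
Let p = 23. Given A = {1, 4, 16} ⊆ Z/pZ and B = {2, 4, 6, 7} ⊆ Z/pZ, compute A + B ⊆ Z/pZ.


Work in Z/23Z: reduce every sum a + b modulo 23.
Enumerate all 12 pairs:
a = 1: 1+2=3, 1+4=5, 1+6=7, 1+7=8
a = 4: 4+2=6, 4+4=8, 4+6=10, 4+7=11
a = 16: 16+2=18, 16+4=20, 16+6=22, 16+7=0
Distinct residues collected: {0, 3, 5, 6, 7, 8, 10, 11, 18, 20, 22}
|A + B| = 11 (out of 23 total residues).

A + B = {0, 3, 5, 6, 7, 8, 10, 11, 18, 20, 22}


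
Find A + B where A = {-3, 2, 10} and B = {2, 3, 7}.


A + B = {a + b : a ∈ A, b ∈ B}.
Enumerate all |A|·|B| = 3·3 = 9 pairs (a, b) and collect distinct sums.
a = -3: -3+2=-1, -3+3=0, -3+7=4
a = 2: 2+2=4, 2+3=5, 2+7=9
a = 10: 10+2=12, 10+3=13, 10+7=17
Collecting distinct sums: A + B = {-1, 0, 4, 5, 9, 12, 13, 17}
|A + B| = 8

A + B = {-1, 0, 4, 5, 9, 12, 13, 17}


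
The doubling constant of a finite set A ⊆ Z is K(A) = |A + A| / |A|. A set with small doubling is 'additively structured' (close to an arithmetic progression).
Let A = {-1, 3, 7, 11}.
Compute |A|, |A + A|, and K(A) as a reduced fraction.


|A| = 4.
Compute A + A by enumerating all 16 pairs.
A + A = {-2, 2, 6, 10, 14, 18, 22}, so |A + A| = 7.
K = |A + A| / |A| = 7/4 (already in lowest terms) ≈ 1.7500.
Reference: AP of size 4 gives K = 7/4 ≈ 1.7500; a fully generic set of size 4 gives K ≈ 2.5000.

|A| = 4, |A + A| = 7, K = 7/4.


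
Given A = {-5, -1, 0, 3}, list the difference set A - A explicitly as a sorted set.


A - A = {a - a' : a, a' ∈ A}.
Compute a - a' for each ordered pair (a, a'):
a = -5: -5--5=0, -5--1=-4, -5-0=-5, -5-3=-8
a = -1: -1--5=4, -1--1=0, -1-0=-1, -1-3=-4
a = 0: 0--5=5, 0--1=1, 0-0=0, 0-3=-3
a = 3: 3--5=8, 3--1=4, 3-0=3, 3-3=0
Collecting distinct values (and noting 0 appears from a-a):
A - A = {-8, -5, -4, -3, -1, 0, 1, 3, 4, 5, 8}
|A - A| = 11

A - A = {-8, -5, -4, -3, -1, 0, 1, 3, 4, 5, 8}


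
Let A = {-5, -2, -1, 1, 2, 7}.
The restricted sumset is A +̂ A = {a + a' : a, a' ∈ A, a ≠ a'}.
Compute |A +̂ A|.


Restricted sumset: A +̂ A = {a + a' : a ∈ A, a' ∈ A, a ≠ a'}.
Equivalently, take A + A and drop any sum 2a that is achievable ONLY as a + a for a ∈ A (i.e. sums representable only with equal summands).
Enumerate pairs (a, a') with a < a' (symmetric, so each unordered pair gives one sum; this covers all a ≠ a'):
  -5 + -2 = -7
  -5 + -1 = -6
  -5 + 1 = -4
  -5 + 2 = -3
  -5 + 7 = 2
  -2 + -1 = -3
  -2 + 1 = -1
  -2 + 2 = 0
  -2 + 7 = 5
  -1 + 1 = 0
  -1 + 2 = 1
  -1 + 7 = 6
  1 + 2 = 3
  1 + 7 = 8
  2 + 7 = 9
Collected distinct sums: {-7, -6, -4, -3, -1, 0, 1, 2, 3, 5, 6, 8, 9}
|A +̂ A| = 13
(Reference bound: |A +̂ A| ≥ 2|A| - 3 for |A| ≥ 2, with |A| = 6 giving ≥ 9.)

|A +̂ A| = 13


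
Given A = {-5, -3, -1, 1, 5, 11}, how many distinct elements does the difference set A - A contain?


A - A = {a - a' : a, a' ∈ A}; |A| = 6.
Bounds: 2|A|-1 ≤ |A - A| ≤ |A|² - |A| + 1, i.e. 11 ≤ |A - A| ≤ 31.
Note: 0 ∈ A - A always (from a - a). The set is symmetric: if d ∈ A - A then -d ∈ A - A.
Enumerate nonzero differences d = a - a' with a > a' (then include -d):
Positive differences: {2, 4, 6, 8, 10, 12, 14, 16}
Full difference set: {0} ∪ (positive diffs) ∪ (negative diffs).
|A - A| = 1 + 2·8 = 17 (matches direct enumeration: 17).

|A - A| = 17


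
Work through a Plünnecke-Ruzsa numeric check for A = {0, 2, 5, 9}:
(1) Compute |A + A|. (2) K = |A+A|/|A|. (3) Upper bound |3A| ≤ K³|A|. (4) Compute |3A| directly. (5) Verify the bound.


|A| = 4.
Step 1: Compute A + A by enumerating all 16 pairs.
A + A = {0, 2, 4, 5, 7, 9, 10, 11, 14, 18}, so |A + A| = 10.
Step 2: Doubling constant K = |A + A|/|A| = 10/4 = 10/4 ≈ 2.5000.
Step 3: Plünnecke-Ruzsa gives |3A| ≤ K³·|A| = (2.5000)³ · 4 ≈ 62.5000.
Step 4: Compute 3A = A + A + A directly by enumerating all triples (a,b,c) ∈ A³; |3A| = 19.
Step 5: Check 19 ≤ 62.5000? Yes ✓.

K = 10/4, Plünnecke-Ruzsa bound K³|A| ≈ 62.5000, |3A| = 19, inequality holds.


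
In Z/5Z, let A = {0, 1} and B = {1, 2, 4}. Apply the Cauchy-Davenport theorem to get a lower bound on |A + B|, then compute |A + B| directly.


Cauchy-Davenport: |A + B| ≥ min(p, |A| + |B| - 1) for A, B nonempty in Z/pZ.
|A| = 2, |B| = 3, p = 5.
CD lower bound = min(5, 2 + 3 - 1) = min(5, 4) = 4.
Compute A + B mod 5 directly:
a = 0: 0+1=1, 0+2=2, 0+4=4
a = 1: 1+1=2, 1+2=3, 1+4=0
A + B = {0, 1, 2, 3, 4}, so |A + B| = 5.
Verify: 5 ≥ 4? Yes ✓.

CD lower bound = 4, actual |A + B| = 5.
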